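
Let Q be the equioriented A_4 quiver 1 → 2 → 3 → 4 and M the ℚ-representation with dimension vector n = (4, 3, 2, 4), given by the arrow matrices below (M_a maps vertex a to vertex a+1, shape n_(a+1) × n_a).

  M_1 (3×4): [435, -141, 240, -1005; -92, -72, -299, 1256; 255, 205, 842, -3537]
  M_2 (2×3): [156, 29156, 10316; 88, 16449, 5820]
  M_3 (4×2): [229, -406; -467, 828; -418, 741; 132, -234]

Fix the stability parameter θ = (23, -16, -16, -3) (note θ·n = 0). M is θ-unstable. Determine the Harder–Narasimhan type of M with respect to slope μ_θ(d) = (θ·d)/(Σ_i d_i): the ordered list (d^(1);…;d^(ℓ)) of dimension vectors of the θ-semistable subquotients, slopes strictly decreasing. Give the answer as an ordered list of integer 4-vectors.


Interval decomposition of M: I[1,1], I[1,2], I[1,4]^2, I[4,4]^2.
HN type (ℓ=3): μ^(1)=23; μ^(2)=7/2; μ^(3)=-3

((1, 0, 0, 0); (1, 1, 0, 0); (2, 2, 2, 4))


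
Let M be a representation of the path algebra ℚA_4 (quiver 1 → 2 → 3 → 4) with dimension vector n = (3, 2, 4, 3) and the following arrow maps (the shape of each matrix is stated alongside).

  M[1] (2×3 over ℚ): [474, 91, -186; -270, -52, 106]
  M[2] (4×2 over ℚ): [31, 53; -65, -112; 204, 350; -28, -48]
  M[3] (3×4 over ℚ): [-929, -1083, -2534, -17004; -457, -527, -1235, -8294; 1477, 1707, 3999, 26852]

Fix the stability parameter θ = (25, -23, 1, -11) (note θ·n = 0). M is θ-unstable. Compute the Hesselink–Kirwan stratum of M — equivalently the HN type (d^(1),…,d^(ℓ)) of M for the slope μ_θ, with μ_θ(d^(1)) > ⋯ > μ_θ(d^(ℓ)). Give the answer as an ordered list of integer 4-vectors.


Via rank(M_{q-1}∘⋯∘M_p): M ≅ I[1,1], I[1,3], I[1,4], I[3,4]^2.
μ_θ-semistable layers: μ^(1)=25; μ^(2)=1; μ^(3)=-2; μ^(4)=-5

((1, 0, 0, 0); (1, 1, 1, 0); (1, 1, 1, 1); (0, 0, 2, 2))


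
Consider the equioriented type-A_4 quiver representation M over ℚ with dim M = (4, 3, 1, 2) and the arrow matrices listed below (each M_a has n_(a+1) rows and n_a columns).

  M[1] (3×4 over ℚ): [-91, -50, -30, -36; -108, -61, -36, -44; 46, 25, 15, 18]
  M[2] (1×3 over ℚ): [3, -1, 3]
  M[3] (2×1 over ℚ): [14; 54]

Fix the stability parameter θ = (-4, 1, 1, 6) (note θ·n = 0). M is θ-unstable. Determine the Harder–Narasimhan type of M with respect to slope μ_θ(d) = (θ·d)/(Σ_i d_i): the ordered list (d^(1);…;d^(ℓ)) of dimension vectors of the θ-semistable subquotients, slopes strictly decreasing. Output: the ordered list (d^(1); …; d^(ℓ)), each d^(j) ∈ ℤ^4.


Via rank(M_{q-1}∘⋯∘M_p): M ≅ I[1,1], I[1,2]^2, I[1,4], I[4,4].
μ_θ-semistable layers: μ^(1)=6; μ^(2)=1; μ^(3)=-4

((0, 0, 0, 2); (0, 3, 1, 0); (4, 0, 0, 0))


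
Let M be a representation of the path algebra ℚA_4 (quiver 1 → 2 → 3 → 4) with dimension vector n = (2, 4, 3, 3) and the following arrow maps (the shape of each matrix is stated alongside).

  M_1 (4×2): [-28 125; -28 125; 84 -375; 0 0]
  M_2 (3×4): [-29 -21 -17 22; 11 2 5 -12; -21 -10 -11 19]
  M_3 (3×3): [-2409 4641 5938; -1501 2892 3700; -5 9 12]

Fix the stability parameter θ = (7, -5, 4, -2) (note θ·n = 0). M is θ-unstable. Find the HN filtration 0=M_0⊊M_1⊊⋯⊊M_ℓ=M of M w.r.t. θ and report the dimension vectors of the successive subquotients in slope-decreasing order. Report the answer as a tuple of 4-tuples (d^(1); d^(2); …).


Barcode: M ≅ I[1,1], I[1,4], I[2,2], I[2,4]^2. HN layers by μ_θ (3 steps, strictly decreasing):
  μ^(1)=7; μ^(2)=1; μ^(3)=-5

((1, 0, 0, 0); (1, 1, 3, 3); (0, 3, 0, 0))


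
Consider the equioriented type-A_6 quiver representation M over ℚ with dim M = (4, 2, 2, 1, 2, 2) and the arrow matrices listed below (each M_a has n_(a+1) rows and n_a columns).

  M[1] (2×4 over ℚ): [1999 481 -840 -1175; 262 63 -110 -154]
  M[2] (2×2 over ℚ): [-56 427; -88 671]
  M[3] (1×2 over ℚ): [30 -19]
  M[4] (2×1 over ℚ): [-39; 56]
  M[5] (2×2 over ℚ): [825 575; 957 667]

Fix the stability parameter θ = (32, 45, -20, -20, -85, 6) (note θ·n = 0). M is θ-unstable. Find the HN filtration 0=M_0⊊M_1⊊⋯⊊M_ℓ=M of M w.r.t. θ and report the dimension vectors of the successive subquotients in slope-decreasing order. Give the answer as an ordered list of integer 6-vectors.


Via rank(M_{q-1}∘⋯∘M_p): M ≅ I[1,1]^2, I[1,2], I[1,6], I[3,3], I[5,5], I[6,6].
μ_θ-semistable layers: μ^(1)=45; μ^(2)=32; μ^(3)=6; μ^(4)=-48/5; μ^(5)=-20; μ^(6)=-85

((0, 1, 0, 0, 0, 0); (3, 0, 0, 0, 0, 0); (0, 0, 0, 0, 0, 2); (1, 1, 1, 1, 1, 0); (0, 0, 1, 0, 0, 0); (0, 0, 0, 0, 1, 0))


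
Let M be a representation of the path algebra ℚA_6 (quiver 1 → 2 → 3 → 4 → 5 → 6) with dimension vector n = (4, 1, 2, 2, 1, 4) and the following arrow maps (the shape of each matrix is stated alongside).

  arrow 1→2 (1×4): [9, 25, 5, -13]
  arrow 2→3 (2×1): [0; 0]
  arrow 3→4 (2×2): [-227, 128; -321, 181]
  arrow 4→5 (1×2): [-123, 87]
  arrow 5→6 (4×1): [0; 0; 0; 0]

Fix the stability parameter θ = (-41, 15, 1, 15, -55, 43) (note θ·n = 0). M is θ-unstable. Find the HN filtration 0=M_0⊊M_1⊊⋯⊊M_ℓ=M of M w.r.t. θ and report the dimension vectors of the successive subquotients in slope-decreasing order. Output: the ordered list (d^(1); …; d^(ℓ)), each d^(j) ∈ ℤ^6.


Barcode: M ≅ I[1,1]^3, I[1,2], I[3,4], I[3,5], I[6,6]^4. HN layers by μ_θ (5 steps, strictly decreasing):
  μ^(1)=43; μ^(2)=15; μ^(3)=1; μ^(4)=-13; μ^(5)=-41

((0, 0, 0, 0, 0, 4); (0, 1, 0, 1, 0, 0); (0, 0, 1, 0, 0, 0); (0, 0, 1, 1, 1, 0); (4, 0, 0, 0, 0, 0))


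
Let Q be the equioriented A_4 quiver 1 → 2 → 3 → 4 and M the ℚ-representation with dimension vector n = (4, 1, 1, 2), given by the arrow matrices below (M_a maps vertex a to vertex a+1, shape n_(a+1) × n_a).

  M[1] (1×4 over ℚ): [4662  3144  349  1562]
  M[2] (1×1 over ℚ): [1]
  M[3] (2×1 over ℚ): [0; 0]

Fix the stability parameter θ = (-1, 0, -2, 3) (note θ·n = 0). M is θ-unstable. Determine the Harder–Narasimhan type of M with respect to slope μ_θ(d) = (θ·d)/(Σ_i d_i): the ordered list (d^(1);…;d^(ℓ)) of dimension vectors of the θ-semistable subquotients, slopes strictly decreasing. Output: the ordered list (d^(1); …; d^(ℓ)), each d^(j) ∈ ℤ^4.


Interval decomposition of M: I[1,1]^3, I[1,3], I[4,4]^2.
HN type (ℓ=2): μ^(1)=3; μ^(2)=-1

((0, 0, 0, 2); (4, 1, 1, 0))


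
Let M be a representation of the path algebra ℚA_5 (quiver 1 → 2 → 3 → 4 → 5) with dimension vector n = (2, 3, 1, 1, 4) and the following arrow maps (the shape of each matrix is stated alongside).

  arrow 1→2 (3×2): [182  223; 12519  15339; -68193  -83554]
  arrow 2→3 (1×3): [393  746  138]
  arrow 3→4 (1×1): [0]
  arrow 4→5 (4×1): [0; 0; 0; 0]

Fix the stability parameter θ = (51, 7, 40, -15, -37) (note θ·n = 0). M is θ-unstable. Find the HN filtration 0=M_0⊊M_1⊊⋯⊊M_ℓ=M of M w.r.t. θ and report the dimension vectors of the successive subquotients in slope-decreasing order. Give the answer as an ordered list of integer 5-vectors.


Interval decomposition of M: I[1,2], I[1,3], I[2,2], I[4,4], I[5,5]^4.
HN type (ℓ=5): μ^(1)=40; μ^(2)=29; μ^(3)=7; μ^(4)=-15; μ^(5)=-37

((0, 0, 1, 0, 0); (2, 2, 0, 0, 0); (0, 1, 0, 0, 0); (0, 0, 0, 1, 0); (0, 0, 0, 0, 4))


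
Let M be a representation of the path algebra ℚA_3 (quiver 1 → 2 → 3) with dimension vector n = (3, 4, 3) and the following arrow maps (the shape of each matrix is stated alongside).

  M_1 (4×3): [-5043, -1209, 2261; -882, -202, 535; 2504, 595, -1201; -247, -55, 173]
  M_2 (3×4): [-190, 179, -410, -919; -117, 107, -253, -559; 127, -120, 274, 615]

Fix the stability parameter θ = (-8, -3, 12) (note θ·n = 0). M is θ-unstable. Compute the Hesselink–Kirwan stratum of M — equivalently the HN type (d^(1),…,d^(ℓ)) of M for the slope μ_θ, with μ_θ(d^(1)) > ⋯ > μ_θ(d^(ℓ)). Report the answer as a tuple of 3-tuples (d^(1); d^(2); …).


Via rank(M_{q-1}∘⋯∘M_p): M ≅ I[1,2], I[1,3]^2, I[2,3].
μ_θ-semistable layers: μ^(1)=12; μ^(2)=-3; μ^(3)=-8

((0, 0, 3); (0, 4, 0); (3, 0, 0))


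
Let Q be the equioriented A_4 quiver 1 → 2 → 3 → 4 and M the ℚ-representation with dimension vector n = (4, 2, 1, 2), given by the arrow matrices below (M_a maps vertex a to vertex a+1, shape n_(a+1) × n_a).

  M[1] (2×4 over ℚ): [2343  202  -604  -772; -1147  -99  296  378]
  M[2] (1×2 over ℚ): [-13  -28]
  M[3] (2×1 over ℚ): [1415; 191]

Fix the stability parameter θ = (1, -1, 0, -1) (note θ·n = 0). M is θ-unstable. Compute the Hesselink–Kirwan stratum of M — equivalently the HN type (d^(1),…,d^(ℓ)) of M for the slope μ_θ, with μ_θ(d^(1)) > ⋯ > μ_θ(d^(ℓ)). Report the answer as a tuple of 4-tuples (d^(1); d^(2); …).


Via rank(M_{q-1}∘⋯∘M_p): M ≅ I[1,1]^2, I[1,2], I[1,4], I[4,4].
μ_θ-semistable layers: μ^(1)=1; μ^(2)=0; μ^(3)=-1/4; μ^(4)=-1

((2, 0, 0, 0); (1, 1, 0, 0); (1, 1, 1, 1); (0, 0, 0, 1))


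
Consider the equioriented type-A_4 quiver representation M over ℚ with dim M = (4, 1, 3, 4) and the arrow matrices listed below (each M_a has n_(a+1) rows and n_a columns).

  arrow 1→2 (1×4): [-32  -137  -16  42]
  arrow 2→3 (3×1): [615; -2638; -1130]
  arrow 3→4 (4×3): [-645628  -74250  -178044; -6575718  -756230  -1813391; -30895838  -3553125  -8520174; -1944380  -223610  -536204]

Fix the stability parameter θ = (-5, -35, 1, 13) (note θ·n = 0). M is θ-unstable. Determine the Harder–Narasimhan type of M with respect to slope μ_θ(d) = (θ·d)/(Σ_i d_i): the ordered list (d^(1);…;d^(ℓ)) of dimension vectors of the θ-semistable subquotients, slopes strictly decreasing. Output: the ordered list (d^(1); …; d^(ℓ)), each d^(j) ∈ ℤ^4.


Barcode: M ≅ I[1,1]^3, I[1,3], I[3,4]^2, I[4,4]^2. HN layers by μ_θ (4 steps, strictly decreasing):
  μ^(1)=13; μ^(2)=1; μ^(3)=-5; μ^(4)=-20

((0, 0, 0, 4); (0, 0, 3, 0); (3, 0, 0, 0); (1, 1, 0, 0))


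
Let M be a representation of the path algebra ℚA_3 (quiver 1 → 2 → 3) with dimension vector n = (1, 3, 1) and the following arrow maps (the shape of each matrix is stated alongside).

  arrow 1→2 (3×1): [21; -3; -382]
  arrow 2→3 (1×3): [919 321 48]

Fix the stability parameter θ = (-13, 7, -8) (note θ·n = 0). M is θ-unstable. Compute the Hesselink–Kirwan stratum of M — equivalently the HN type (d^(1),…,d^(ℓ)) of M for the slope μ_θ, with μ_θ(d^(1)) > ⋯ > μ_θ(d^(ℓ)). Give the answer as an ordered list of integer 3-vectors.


Interval decomposition of M: I[1,2], I[2,2], I[2,3].
HN type (ℓ=3): μ^(1)=7; μ^(2)=-1/2; μ^(3)=-13

((0, 2, 0); (0, 1, 1); (1, 0, 0))


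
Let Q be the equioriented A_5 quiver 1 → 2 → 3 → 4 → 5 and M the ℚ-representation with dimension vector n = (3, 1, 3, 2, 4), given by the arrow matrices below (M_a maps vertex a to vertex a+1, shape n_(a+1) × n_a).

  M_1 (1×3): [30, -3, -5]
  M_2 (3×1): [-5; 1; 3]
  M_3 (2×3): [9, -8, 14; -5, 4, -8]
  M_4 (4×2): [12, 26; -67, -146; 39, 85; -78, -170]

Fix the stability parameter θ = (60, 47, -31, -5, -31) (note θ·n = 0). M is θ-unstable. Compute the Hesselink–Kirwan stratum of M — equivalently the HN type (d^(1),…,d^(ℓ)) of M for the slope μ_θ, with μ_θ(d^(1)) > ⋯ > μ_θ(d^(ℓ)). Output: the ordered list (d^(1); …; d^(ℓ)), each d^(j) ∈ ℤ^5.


Via rank(M_{q-1}∘⋯∘M_p): M ≅ I[1,1]^2, I[1,5], I[3,3], I[3,5], I[5,5]^2.
μ_θ-semistable layers: μ^(1)=60; μ^(2)=8; μ^(3)=-18; μ^(4)=-31

((2, 0, 0, 0, 0); (1, 1, 1, 1, 1); (0, 0, 0, 1, 1); (0, 0, 2, 0, 2))


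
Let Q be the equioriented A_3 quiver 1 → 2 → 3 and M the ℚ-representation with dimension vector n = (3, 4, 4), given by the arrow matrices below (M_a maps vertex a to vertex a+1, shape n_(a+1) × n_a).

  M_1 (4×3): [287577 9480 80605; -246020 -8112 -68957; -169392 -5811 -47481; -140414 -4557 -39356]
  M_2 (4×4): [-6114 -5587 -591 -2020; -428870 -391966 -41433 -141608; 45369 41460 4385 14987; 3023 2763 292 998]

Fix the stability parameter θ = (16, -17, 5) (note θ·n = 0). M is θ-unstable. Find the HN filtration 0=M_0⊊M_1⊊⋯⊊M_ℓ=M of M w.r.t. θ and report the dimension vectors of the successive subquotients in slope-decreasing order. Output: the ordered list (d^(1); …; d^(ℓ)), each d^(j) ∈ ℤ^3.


Via rank(M_{q-1}∘⋯∘M_p): M ≅ I[1,3]^3, I[2,3].
μ_θ-semistable layers: μ^(1)=5; μ^(2)=-1/2; μ^(3)=-17

((0, 0, 4); (3, 3, 0); (0, 1, 0))


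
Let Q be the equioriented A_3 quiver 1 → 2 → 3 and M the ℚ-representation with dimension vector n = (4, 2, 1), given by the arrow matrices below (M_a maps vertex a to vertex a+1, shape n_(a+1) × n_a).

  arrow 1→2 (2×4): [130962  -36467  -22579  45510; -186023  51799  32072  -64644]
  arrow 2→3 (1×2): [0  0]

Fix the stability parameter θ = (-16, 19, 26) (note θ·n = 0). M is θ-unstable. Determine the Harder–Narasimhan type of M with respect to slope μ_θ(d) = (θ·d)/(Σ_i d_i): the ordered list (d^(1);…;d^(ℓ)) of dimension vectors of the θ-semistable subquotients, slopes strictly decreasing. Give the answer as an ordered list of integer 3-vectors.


Interval decomposition of M: I[1,1]^2, I[1,2]^2, I[3,3].
HN type (ℓ=3): μ^(1)=26; μ^(2)=19; μ^(3)=-16

((0, 0, 1); (0, 2, 0); (4, 0, 0))


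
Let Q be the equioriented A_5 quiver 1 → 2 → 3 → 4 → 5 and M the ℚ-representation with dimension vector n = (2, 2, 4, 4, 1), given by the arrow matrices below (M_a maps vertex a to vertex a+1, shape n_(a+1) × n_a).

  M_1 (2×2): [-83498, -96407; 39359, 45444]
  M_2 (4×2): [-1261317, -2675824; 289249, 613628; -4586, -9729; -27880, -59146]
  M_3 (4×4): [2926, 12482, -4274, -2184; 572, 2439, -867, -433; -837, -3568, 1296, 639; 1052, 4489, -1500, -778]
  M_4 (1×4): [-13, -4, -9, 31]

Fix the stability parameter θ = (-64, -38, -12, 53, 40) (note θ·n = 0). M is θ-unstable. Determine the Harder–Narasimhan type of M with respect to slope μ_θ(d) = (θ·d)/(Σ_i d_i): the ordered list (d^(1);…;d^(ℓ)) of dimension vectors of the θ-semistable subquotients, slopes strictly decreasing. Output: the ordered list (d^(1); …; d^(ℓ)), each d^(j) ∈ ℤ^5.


Via rank(M_{q-1}∘⋯∘M_p): M ≅ I[1,4], I[1,5], I[3,3], I[3,4], I[4,4].
μ_θ-semistable layers: μ^(1)=53; μ^(2)=93/2; μ^(3)=-12; μ^(4)=-38; μ^(5)=-64

((0, 0, 0, 3, 0); (0, 0, 0, 1, 1); (0, 0, 4, 0, 0); (0, 2, 0, 0, 0); (2, 0, 0, 0, 0))


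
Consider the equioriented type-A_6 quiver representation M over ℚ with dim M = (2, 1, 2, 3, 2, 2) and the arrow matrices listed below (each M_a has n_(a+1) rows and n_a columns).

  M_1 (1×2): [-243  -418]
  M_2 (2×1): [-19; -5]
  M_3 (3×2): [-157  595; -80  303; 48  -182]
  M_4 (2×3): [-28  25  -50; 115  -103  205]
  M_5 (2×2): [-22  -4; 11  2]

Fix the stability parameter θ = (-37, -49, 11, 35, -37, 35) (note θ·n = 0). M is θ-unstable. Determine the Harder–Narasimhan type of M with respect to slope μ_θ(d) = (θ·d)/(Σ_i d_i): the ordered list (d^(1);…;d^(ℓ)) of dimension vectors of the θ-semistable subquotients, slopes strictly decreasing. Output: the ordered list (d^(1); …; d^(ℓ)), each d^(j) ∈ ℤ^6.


Interval decomposition of M: I[1,1], I[1,6], I[3,5], I[4,4], I[6,6].
HN type (ℓ=4): μ^(1)=35; μ^(2)=3; μ^(3)=-37; μ^(4)=-43

((0, 0, 0, 1, 0, 2); (0, 0, 2, 2, 2, 0); (1, 0, 0, 0, 0, 0); (1, 1, 0, 0, 0, 0))


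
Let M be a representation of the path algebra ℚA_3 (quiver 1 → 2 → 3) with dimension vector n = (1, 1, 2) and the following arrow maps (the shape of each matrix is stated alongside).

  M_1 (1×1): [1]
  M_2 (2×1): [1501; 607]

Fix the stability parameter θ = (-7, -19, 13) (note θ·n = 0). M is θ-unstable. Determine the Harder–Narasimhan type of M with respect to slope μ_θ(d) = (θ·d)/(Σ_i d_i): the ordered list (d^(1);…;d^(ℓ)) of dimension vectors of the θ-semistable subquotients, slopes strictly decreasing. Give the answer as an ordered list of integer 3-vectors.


Interval decomposition of M: I[1,3], I[3,3].
HN type (ℓ=2): μ^(1)=13; μ^(2)=-13

((0, 0, 2); (1, 1, 0))


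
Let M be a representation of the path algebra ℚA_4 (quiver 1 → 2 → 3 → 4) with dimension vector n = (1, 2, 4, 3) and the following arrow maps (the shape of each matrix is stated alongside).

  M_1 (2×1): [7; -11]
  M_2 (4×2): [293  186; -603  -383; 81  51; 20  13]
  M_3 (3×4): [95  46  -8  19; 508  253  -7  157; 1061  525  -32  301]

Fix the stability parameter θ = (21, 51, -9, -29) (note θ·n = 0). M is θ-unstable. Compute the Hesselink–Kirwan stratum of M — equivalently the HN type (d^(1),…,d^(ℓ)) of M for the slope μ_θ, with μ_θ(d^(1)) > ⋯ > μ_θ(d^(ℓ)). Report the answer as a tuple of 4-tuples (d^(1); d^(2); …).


Barcode: M ≅ I[1,4], I[2,4], I[3,3], I[3,4]. HN layers by μ_θ (4 steps, strictly decreasing):
  μ^(1)=17/2; μ^(2)=13/3; μ^(3)=-9; μ^(4)=-19

((1, 1, 1, 1); (0, 1, 1, 1); (0, 0, 1, 0); (0, 0, 1, 1))


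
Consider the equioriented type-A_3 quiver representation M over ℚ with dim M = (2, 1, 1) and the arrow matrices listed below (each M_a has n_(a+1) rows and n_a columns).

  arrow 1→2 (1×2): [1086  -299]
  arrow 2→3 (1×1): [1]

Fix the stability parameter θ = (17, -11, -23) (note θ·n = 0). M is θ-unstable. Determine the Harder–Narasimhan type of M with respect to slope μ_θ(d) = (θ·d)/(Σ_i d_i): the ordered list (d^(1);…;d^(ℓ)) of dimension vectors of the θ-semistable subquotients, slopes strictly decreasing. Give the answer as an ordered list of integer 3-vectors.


Via rank(M_{q-1}∘⋯∘M_p): M ≅ I[1,1], I[1,3].
μ_θ-semistable layers: μ^(1)=17; μ^(2)=-17/3

((1, 0, 0); (1, 1, 1))


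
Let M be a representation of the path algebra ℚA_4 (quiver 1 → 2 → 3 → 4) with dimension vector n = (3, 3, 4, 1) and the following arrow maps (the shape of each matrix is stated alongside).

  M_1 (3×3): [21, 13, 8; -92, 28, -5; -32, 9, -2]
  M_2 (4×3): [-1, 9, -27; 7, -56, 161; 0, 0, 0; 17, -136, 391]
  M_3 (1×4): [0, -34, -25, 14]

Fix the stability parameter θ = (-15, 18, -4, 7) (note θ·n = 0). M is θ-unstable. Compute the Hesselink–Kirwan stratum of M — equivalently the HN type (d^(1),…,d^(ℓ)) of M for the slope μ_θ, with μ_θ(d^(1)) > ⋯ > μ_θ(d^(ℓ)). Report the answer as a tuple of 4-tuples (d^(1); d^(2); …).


Interval decomposition of M: I[1,2], I[1,3]^2, I[3,3], I[3,4].
HN type (ℓ=4): μ^(1)=18; μ^(2)=7; μ^(3)=-4; μ^(4)=-15

((0, 1, 0, 0); (0, 2, 2, 1); (0, 0, 2, 0); (3, 0, 0, 0))


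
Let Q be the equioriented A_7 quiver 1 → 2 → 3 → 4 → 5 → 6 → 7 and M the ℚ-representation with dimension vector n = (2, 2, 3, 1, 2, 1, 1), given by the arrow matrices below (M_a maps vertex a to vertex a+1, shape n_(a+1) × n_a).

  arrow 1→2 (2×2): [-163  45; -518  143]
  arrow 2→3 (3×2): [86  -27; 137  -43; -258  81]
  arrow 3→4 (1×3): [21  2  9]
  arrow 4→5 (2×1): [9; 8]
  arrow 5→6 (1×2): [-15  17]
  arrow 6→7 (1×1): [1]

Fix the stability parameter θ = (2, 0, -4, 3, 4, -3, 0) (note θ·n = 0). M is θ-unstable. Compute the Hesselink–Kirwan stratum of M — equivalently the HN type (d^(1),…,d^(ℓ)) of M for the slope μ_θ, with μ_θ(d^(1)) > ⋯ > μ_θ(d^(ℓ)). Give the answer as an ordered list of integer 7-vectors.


Barcode: M ≅ I[1,3], I[1,7], I[3,3], I[5,5]. HN layers by μ_θ (4 steps, strictly decreasing):
  μ^(1)=4; μ^(2)=1; μ^(3)=-2/3; μ^(4)=-4

((0, 0, 0, 0, 1, 0, 0); (0, 0, 0, 1, 1, 1, 1); (2, 2, 2, 0, 0, 0, 0); (0, 0, 1, 0, 0, 0, 0))


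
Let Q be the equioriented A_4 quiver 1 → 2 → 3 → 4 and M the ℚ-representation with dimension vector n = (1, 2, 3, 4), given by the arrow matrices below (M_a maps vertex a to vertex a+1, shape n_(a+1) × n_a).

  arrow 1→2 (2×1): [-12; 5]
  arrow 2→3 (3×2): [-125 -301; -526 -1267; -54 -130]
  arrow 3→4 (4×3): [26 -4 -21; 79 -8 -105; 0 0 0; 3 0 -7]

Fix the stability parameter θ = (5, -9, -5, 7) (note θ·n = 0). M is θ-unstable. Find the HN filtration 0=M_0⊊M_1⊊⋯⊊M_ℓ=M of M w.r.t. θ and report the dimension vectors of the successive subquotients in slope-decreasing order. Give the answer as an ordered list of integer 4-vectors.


Barcode: M ≅ I[1,4], I[2,3], I[3,4], I[4,4]^2. HN layers by μ_θ (4 steps, strictly decreasing):
  μ^(1)=7; μ^(2)=-3; μ^(3)=-5; μ^(4)=-9

((0, 0, 0, 4); (1, 1, 1, 0); (0, 0, 2, 0); (0, 1, 0, 0))


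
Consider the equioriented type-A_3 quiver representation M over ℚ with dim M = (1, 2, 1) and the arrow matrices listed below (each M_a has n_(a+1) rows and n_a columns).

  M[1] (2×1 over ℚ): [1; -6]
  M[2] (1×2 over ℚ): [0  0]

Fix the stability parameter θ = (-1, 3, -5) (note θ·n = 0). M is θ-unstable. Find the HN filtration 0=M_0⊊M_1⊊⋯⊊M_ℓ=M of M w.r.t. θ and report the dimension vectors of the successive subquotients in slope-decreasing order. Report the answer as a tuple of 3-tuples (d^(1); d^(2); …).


Via rank(M_{q-1}∘⋯∘M_p): M ≅ I[1,2], I[2,2], I[3,3].
μ_θ-semistable layers: μ^(1)=3; μ^(2)=-1; μ^(3)=-5

((0, 2, 0); (1, 0, 0); (0, 0, 1))


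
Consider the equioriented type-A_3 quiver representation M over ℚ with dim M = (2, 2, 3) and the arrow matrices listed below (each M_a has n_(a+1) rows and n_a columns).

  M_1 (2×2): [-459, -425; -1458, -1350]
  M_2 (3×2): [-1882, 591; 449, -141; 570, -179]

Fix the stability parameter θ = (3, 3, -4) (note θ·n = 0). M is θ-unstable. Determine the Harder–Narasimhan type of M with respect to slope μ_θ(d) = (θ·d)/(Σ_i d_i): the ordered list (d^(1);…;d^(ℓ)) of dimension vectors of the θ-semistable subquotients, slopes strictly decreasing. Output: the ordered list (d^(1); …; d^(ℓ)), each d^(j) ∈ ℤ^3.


Via rank(M_{q-1}∘⋯∘M_p): M ≅ I[1,1], I[1,3], I[2,3], I[3,3].
μ_θ-semistable layers: μ^(1)=3; μ^(2)=2/3; μ^(3)=-1/2; μ^(4)=-4

((1, 0, 0); (1, 1, 1); (0, 1, 1); (0, 0, 1))


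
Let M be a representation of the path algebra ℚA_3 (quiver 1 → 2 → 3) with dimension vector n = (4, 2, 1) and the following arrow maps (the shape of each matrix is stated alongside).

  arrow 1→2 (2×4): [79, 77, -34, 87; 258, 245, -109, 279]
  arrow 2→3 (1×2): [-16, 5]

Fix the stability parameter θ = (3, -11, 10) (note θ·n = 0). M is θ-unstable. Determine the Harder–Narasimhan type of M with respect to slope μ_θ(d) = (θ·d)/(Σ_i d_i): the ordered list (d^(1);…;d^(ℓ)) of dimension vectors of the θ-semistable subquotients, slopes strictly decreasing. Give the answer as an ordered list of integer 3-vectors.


Interval decomposition of M: I[1,1]^2, I[1,2], I[1,3].
HN type (ℓ=3): μ^(1)=10; μ^(2)=3; μ^(3)=-4

((0, 0, 1); (2, 0, 0); (2, 2, 0))


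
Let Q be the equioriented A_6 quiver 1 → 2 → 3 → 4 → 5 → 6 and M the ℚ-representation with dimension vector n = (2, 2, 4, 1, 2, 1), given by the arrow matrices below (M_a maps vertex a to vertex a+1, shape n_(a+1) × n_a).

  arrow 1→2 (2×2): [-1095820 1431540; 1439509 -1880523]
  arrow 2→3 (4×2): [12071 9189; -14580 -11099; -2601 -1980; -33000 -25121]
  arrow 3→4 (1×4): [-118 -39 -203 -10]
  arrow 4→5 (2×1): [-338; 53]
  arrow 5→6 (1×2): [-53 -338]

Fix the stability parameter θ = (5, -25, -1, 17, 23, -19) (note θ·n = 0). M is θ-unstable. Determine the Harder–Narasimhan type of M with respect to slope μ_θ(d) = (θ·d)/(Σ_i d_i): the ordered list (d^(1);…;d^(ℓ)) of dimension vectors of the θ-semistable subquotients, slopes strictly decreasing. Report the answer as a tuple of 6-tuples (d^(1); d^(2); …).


Via rank(M_{q-1}∘⋯∘M_p): M ≅ I[1,1], I[1,5], I[2,3], I[3,3]^2, I[5,6].
μ_θ-semistable layers: μ^(1)=23; μ^(2)=17; μ^(3)=5; μ^(4)=2; μ^(5)=-1; μ^(6)=-10; μ^(7)=-25

((0, 0, 0, 0, 1, 0); (0, 0, 0, 1, 0, 0); (1, 0, 0, 0, 0, 0); (0, 0, 0, 0, 1, 1); (0, 0, 4, 0, 0, 0); (1, 1, 0, 0, 0, 0); (0, 1, 0, 0, 0, 0))


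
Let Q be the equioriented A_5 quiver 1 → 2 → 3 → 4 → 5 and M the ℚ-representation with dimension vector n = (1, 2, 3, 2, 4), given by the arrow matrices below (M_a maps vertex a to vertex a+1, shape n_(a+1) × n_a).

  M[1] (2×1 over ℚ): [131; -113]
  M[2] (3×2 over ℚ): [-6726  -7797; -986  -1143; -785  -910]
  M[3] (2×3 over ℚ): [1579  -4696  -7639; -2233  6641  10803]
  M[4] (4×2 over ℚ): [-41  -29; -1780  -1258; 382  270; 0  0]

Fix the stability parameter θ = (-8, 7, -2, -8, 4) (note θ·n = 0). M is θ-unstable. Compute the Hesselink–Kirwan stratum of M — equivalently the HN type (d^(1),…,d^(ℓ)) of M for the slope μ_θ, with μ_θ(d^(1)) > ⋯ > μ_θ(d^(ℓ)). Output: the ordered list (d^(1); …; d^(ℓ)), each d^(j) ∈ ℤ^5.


Barcode: M ≅ I[1,5], I[2,5], I[3,3], I[5,5]^2. HN layers by μ_θ (4 steps, strictly decreasing):
  μ^(1)=4; μ^(2)=-1; μ^(3)=-2; μ^(4)=-8

((0, 0, 0, 0, 4); (0, 2, 2, 2, 0); (0, 0, 1, 0, 0); (1, 0, 0, 0, 0))


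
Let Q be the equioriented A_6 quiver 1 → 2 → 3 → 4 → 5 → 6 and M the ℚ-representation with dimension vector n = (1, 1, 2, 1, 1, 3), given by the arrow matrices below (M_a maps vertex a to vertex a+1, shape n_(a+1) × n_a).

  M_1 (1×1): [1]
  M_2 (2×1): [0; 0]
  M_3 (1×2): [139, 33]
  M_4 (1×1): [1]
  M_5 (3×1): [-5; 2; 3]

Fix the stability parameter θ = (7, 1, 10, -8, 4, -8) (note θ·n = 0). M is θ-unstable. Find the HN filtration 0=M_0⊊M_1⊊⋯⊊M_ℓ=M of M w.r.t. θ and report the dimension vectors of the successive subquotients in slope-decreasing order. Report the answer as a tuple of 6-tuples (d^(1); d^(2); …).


Barcode: M ≅ I[1,2], I[3,3], I[3,6], I[6,6]^2. HN layers by μ_θ (4 steps, strictly decreasing):
  μ^(1)=10; μ^(2)=4; μ^(3)=-1/2; μ^(4)=-8

((0, 0, 1, 0, 0, 0); (1, 1, 0, 0, 0, 0); (0, 0, 1, 1, 1, 1); (0, 0, 0, 0, 0, 2))


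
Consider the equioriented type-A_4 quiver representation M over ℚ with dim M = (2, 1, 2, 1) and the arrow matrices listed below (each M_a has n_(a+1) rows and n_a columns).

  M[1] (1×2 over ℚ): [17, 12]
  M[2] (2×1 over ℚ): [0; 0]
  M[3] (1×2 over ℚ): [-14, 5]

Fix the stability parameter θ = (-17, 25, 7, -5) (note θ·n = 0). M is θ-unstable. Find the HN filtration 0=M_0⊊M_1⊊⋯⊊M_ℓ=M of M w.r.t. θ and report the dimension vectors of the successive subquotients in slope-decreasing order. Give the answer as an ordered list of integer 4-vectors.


Interval decomposition of M: I[1,1], I[1,2], I[3,3], I[3,4].
HN type (ℓ=4): μ^(1)=25; μ^(2)=7; μ^(3)=1; μ^(4)=-17

((0, 1, 0, 0); (0, 0, 1, 0); (0, 0, 1, 1); (2, 0, 0, 0))


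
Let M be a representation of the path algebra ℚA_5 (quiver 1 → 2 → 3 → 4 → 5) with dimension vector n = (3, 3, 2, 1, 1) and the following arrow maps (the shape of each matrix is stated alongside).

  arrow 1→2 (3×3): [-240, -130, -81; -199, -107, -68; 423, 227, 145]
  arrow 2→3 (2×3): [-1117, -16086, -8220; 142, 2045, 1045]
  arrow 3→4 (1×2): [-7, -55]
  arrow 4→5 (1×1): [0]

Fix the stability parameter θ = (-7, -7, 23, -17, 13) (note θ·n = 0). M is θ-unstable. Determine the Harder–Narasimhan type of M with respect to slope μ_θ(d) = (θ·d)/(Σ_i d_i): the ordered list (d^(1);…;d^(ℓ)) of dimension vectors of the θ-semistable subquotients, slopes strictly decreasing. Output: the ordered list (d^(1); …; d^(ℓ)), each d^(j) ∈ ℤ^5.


Via rank(M_{q-1}∘⋯∘M_p): M ≅ I[1,2], I[1,3], I[1,4], I[5,5].
μ_θ-semistable layers: μ^(1)=23; μ^(2)=13; μ^(3)=3; μ^(4)=-7

((0, 0, 1, 0, 0); (0, 0, 0, 0, 1); (0, 0, 1, 1, 0); (3, 3, 0, 0, 0))


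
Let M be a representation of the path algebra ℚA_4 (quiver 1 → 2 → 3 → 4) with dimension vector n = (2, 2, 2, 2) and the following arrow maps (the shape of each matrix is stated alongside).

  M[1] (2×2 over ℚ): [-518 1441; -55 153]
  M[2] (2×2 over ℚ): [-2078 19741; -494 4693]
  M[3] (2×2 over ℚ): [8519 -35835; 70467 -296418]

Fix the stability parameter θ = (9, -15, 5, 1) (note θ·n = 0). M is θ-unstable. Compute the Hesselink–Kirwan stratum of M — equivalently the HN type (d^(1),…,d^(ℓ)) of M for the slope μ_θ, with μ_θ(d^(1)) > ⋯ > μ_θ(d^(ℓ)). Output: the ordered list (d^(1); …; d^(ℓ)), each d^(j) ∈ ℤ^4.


Interval decomposition of M: I[1,2], I[1,4], I[3,4].
HN type (ℓ=2): μ^(1)=3; μ^(2)=-3

((0, 0, 2, 2); (2, 2, 0, 0))


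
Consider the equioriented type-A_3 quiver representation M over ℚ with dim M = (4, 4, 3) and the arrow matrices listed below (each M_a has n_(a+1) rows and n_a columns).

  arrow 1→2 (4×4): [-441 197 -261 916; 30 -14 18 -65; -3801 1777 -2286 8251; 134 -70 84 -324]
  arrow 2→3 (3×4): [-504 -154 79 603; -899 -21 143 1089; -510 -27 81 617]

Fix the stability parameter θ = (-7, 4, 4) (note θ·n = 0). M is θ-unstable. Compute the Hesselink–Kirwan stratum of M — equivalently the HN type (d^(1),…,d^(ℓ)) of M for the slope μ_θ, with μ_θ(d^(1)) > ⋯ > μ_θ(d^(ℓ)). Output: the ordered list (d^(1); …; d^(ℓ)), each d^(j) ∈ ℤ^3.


Interval decomposition of M: I[1,1], I[1,3]^3, I[2,2].
HN type (ℓ=2): μ^(1)=4; μ^(2)=-7

((0, 4, 3); (4, 0, 0))


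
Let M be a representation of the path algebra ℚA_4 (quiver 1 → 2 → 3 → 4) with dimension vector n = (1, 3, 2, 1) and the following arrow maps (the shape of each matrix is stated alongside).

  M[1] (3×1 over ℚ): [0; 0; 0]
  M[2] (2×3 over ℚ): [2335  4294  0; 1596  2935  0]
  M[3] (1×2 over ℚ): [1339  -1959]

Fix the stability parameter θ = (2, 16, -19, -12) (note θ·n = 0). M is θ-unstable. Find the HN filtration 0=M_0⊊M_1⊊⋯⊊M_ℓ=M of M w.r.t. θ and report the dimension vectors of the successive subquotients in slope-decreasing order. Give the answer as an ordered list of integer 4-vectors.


Via rank(M_{q-1}∘⋯∘M_p): M ≅ I[1,1], I[2,2], I[2,3], I[2,4].
μ_θ-semistable layers: μ^(1)=16; μ^(2)=2; μ^(3)=-3/2; μ^(4)=-5

((0, 1, 0, 0); (1, 0, 0, 0); (0, 1, 1, 0); (0, 1, 1, 1))


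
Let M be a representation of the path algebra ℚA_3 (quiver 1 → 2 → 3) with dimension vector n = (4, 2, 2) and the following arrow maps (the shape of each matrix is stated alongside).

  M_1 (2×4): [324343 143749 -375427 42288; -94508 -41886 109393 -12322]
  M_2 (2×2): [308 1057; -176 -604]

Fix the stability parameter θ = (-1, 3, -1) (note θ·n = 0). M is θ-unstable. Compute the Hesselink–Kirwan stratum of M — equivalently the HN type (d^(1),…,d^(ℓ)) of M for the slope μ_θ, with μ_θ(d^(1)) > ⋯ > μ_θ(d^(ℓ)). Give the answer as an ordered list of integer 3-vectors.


Barcode: M ≅ I[1,1]^2, I[1,2], I[1,3], I[3,3]. HN layers by μ_θ (3 steps, strictly decreasing):
  μ^(1)=3; μ^(2)=1; μ^(3)=-1

((0, 1, 0); (0, 1, 1); (4, 0, 1))


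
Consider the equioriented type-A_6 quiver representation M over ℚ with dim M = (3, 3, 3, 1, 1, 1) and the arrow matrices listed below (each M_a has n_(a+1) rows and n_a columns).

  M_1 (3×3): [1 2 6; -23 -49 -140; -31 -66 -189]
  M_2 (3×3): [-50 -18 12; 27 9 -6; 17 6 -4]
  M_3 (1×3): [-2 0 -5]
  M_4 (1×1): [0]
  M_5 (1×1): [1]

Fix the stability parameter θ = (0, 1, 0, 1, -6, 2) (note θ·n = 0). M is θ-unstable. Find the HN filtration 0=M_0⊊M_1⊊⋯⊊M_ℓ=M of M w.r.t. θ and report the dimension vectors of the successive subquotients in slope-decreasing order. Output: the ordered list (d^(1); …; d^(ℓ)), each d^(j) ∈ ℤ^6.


Barcode: M ≅ I[1,2], I[1,3], I[1,4], I[3,3], I[5,6]. HN layers by μ_θ (5 steps, strictly decreasing):
  μ^(1)=2; μ^(2)=1; μ^(3)=1/2; μ^(4)=0; μ^(5)=-6

((0, 0, 0, 0, 0, 1); (0, 1, 0, 1, 0, 0); (0, 2, 2, 0, 0, 0); (3, 0, 1, 0, 0, 0); (0, 0, 0, 0, 1, 0))


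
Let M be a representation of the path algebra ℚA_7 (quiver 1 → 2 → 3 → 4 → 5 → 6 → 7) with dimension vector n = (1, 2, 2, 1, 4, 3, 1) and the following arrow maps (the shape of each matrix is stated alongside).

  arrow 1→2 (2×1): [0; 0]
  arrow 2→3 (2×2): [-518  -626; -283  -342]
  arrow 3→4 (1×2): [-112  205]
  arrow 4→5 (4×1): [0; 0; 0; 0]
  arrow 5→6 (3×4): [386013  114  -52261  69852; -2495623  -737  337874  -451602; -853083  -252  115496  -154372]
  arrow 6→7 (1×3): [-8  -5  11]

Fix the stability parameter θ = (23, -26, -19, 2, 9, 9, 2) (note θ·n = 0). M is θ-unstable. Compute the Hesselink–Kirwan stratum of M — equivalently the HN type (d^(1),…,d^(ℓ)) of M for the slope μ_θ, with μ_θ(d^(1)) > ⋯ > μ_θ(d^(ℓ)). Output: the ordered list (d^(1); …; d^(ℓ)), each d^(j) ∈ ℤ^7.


Interval decomposition of M: I[1,1], I[2,3], I[2,4], I[5,5], I[5,6]^2, I[5,7].
HN type (ℓ=6): μ^(1)=23; μ^(2)=9; μ^(3)=20/3; μ^(4)=2; μ^(5)=-19; μ^(6)=-26

((1, 0, 0, 0, 0, 0, 0); (0, 0, 0, 0, 3, 2, 0); (0, 0, 0, 0, 1, 1, 1); (0, 0, 0, 1, 0, 0, 0); (0, 0, 2, 0, 0, 0, 0); (0, 2, 0, 0, 0, 0, 0))


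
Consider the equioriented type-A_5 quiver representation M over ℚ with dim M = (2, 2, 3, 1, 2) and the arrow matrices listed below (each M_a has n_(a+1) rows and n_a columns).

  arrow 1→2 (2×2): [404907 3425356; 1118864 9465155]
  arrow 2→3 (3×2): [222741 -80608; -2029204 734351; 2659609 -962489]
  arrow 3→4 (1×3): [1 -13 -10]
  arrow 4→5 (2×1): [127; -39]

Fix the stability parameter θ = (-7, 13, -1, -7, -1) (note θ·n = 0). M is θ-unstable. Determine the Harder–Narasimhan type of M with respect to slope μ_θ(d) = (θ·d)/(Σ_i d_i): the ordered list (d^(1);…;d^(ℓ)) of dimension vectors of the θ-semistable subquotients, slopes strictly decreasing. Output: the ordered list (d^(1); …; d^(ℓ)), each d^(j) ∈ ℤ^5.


Interval decomposition of M: I[1,3], I[1,5], I[3,3], I[5,5].
HN type (ℓ=4): μ^(1)=6; μ^(2)=1; μ^(3)=-1; μ^(4)=-7

((0, 1, 1, 0, 0); (0, 1, 1, 1, 1); (0, 0, 1, 0, 1); (2, 0, 0, 0, 0))


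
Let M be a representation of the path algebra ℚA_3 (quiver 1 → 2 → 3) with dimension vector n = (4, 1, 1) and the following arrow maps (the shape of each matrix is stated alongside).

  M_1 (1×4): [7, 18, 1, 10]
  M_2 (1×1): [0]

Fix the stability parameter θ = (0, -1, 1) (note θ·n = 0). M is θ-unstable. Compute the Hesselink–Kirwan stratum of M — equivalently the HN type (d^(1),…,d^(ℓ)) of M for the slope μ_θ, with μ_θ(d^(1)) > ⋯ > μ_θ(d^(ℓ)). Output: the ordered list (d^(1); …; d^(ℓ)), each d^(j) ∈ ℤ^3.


Barcode: M ≅ I[1,1]^3, I[1,2], I[3,3]. HN layers by μ_θ (3 steps, strictly decreasing):
  μ^(1)=1; μ^(2)=0; μ^(3)=-1/2

((0, 0, 1); (3, 0, 0); (1, 1, 0))


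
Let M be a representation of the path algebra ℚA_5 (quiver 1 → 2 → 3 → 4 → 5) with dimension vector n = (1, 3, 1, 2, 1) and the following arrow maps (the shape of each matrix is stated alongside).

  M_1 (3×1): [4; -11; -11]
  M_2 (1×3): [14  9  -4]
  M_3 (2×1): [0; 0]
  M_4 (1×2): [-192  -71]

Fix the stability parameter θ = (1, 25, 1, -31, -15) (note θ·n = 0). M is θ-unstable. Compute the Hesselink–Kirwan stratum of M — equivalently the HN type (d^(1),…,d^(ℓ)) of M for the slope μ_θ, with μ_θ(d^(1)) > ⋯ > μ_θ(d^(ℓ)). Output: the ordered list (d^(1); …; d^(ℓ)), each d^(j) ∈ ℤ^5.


Interval decomposition of M: I[1,3], I[2,2]^2, I[4,4], I[4,5].
HN type (ℓ=5): μ^(1)=25; μ^(2)=13; μ^(3)=1; μ^(4)=-15; μ^(5)=-31

((0, 2, 0, 0, 0); (0, 1, 1, 0, 0); (1, 0, 0, 0, 0); (0, 0, 0, 0, 1); (0, 0, 0, 2, 0))


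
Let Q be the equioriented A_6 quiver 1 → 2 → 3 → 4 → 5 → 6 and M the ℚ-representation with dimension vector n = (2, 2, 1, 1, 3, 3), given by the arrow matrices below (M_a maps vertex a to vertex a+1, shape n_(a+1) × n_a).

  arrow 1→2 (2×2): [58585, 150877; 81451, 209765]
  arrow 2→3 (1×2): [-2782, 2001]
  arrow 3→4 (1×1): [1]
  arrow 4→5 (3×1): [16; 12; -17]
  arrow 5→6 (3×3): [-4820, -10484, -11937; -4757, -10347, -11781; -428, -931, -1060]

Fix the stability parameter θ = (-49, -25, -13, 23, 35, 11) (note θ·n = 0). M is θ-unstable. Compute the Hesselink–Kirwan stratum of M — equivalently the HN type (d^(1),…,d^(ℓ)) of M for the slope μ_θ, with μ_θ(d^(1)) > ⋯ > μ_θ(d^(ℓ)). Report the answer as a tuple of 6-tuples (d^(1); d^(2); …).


Barcode: M ≅ I[1,2], I[1,6], I[5,6]^2. HN layers by μ_θ (4 steps, strictly decreasing):
  μ^(1)=23; μ^(2)=-13; μ^(3)=-25; μ^(4)=-49

((0, 0, 0, 1, 3, 3); (0, 0, 1, 0, 0, 0); (0, 2, 0, 0, 0, 0); (2, 0, 0, 0, 0, 0))


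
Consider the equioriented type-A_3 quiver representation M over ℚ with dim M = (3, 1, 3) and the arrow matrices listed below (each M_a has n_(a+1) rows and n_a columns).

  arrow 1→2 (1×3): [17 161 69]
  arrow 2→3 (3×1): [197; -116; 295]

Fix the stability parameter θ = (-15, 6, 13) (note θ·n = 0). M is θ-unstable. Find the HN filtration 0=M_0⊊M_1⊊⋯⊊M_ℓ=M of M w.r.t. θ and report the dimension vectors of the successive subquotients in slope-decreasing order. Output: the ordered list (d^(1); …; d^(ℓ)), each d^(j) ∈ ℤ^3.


Interval decomposition of M: I[1,1]^2, I[1,3], I[3,3]^2.
HN type (ℓ=3): μ^(1)=13; μ^(2)=6; μ^(3)=-15

((0, 0, 3); (0, 1, 0); (3, 0, 0))


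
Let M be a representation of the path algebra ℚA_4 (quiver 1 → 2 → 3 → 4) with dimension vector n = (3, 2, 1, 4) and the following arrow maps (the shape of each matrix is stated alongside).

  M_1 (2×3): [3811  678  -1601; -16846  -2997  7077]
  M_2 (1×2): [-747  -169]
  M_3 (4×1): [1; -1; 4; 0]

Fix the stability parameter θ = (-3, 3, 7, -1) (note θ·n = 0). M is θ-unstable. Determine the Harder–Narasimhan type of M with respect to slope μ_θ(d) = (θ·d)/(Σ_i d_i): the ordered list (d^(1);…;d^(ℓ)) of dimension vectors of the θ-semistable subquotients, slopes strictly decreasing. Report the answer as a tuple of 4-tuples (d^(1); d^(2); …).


Via rank(M_{q-1}∘⋯∘M_p): M ≅ I[1,1], I[1,2], I[1,4], I[4,4]^3.
μ_θ-semistable layers: μ^(1)=3; μ^(2)=-1; μ^(3)=-3

((0, 2, 1, 1); (0, 0, 0, 3); (3, 0, 0, 0))


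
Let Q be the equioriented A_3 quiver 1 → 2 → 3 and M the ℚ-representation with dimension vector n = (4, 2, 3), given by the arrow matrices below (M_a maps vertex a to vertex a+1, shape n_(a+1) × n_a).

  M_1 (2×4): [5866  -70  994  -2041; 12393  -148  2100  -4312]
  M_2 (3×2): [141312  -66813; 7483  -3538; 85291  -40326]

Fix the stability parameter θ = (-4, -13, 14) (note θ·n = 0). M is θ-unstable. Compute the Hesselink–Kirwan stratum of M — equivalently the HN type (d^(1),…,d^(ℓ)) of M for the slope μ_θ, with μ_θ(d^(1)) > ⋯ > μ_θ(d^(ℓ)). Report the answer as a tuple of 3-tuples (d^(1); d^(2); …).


Barcode: M ≅ I[1,1]^2, I[1,3]^2, I[3,3]. HN layers by μ_θ (3 steps, strictly decreasing):
  μ^(1)=14; μ^(2)=-4; μ^(3)=-17/2

((0, 0, 3); (2, 0, 0); (2, 2, 0))


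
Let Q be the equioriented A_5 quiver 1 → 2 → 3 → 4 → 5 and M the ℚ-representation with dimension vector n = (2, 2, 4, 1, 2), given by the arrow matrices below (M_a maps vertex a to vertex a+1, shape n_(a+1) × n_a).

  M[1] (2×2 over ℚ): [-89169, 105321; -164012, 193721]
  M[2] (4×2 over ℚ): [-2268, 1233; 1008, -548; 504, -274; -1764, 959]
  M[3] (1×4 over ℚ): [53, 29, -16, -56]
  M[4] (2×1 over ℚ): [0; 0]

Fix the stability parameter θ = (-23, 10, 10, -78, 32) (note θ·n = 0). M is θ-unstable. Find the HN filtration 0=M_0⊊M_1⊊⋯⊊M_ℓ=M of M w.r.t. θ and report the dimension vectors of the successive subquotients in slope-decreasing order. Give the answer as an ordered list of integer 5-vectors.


Via rank(M_{q-1}∘⋯∘M_p): M ≅ I[1,2], I[1,4], I[3,3]^3, I[5,5]^2.
μ_θ-semistable layers: μ^(1)=32; μ^(2)=10; μ^(3)=-58/3; μ^(4)=-23

((0, 0, 0, 0, 2); (0, 1, 3, 0, 0); (0, 1, 1, 1, 0); (2, 0, 0, 0, 0))


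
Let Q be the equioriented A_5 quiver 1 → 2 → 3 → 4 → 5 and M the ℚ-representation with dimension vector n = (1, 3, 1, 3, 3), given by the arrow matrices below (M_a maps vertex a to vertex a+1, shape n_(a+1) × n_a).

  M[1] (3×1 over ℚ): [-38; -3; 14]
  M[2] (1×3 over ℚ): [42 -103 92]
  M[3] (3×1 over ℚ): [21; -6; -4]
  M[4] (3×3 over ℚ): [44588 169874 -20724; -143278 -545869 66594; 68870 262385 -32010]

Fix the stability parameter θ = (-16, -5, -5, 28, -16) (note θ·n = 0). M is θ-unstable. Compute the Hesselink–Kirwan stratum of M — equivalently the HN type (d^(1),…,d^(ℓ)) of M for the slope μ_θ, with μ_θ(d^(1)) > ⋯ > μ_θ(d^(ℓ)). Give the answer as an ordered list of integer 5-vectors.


Barcode: M ≅ I[1,4], I[2,2]^2, I[4,4], I[4,5], I[5,5]^2. HN layers by μ_θ (4 steps, strictly decreasing):
  μ^(1)=28; μ^(2)=6; μ^(3)=-5; μ^(4)=-16

((0, 0, 0, 2, 0); (0, 0, 0, 1, 1); (0, 3, 1, 0, 0); (1, 0, 0, 0, 2))
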